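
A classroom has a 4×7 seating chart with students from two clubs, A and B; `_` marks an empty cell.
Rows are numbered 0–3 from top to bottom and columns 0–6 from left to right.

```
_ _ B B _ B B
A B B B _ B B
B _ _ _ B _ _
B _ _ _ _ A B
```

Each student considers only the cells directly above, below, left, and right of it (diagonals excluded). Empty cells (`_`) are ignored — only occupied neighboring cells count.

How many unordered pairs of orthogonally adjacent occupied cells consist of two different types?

Scan each occupied cell's neighbors to the right and below so each pair is counted once.
From row 0: 0 unlike of 6 pairs (running 0/6).
From row 1: 2 unlike of 5 pairs (running 2/11).
From row 2: 0 unlike of 1 pairs (running 2/12).
From row 3: 1 unlike of 1 pairs (running 3/13).
Total adjacent occupied pairs: 13; unlike-type pairs: 3.

3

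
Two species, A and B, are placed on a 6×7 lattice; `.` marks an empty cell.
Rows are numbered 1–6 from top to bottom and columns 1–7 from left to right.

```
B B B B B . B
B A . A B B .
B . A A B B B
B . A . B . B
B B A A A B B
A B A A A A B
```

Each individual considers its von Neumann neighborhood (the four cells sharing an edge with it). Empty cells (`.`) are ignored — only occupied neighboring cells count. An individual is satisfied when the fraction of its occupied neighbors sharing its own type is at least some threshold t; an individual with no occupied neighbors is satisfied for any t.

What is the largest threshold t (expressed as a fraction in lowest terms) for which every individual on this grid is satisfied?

0/1

Row 1: (1,1)B 2/2 · (1,2)B 2/3 · (1,3)B 2/2 · (1,4)B 2/3 · (1,5)B 2/2 · (1,7)B — no occupied neighbors
Row 2: (2,1)B 2/3 · (2,2)A 0/2 · (2,4)A 1/3 · (2,5)B 3/4 · (2,6)B 2/2
Row 3: (3,1)B 2/2 · (3,3)A 2/2 · (3,4)A 2/3 · (3,5)B 3/4 · (3,6)B 3/3 · (3,7)B 2/2
Row 4: (4,1)B 2/2 · (4,3)A 2/2 · (4,5)B 1/2 · (4,7)B 2/2
Row 5: (5,1)B 2/3 · (5,2)B 2/3 · (5,3)A 3/4 · (5,4)A 3/3 · (5,5)A 2/4 · (5,6)B 1/3 · (5,7)B 3/3
Row 6: (6,1)A 0/2 · (6,2)B 1/3 · (6,3)A 2/3 · (6,4)A 3/3 · (6,5)A 3/3 · (6,6)A 1/3 · (6,7)B 1/2
The smallest same-type fraction is 0/2 at (2,2), which reduces to 0/1. Any threshold above that leaves this individual unsatisfied.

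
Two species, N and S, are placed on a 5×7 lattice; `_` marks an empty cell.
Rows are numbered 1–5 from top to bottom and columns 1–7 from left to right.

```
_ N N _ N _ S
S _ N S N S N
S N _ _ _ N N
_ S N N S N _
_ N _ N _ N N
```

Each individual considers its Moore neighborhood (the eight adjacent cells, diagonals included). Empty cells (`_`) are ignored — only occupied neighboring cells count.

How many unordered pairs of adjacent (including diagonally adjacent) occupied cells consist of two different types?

21

Scan each occupied cell's neighbors to the right and below (and the two forward diagonals) so each pair is counted once.
Row 1: N(1,2)–N(1,3)= N(1,2)–N(2,3)= N(1,2)–S(2,1)≠ N(1,3)–N(2,3)= N(1,3)–S(2,4)≠ N(1,5)–N(2,5)= N(1,5)–S(2,6)≠ N(1,5)–S(2,4)≠ S(1,7)–N(2,7)≠ S(1,7)–S(2,6)=  → 5/10 unlike.
Row 2: S(2,1)–S(3,1)= S(2,1)–N(3,2)≠ N(2,3)–S(2,4)≠ N(2,3)–N(3,2)= S(2,4)–N(2,5)≠ N(2,5)–S(2,6)≠ N(2,5)–N(3,6)= S(2,6)–N(2,7)≠ S(2,6)–N(3,6)≠ S(2,6)–N(3,7)≠ N(2,7)–N(3,7)= N(2,7)–N(3,6)=  → 7/12 unlike.
Row 3: S(3,1)–N(3,2)≠ S(3,1)–S(4,2)= N(3,2)–S(4,2)≠ N(3,2)–N(4,3)= N(3,6)–N(3,7)= N(3,6)–N(4,6)= N(3,6)–S(4,5)≠ N(3,7)–N(4,6)=  → 3/8 unlike.
Row 4: S(4,2)–N(4,3)≠ S(4,2)–N(5,2)≠ N(4,3)–N(4,4)= N(4,3)–N(5,4)= N(4,3)–N(5,2)= N(4,4)–S(4,5)≠ N(4,4)–N(5,4)= S(4,5)–N(4,6)≠ S(4,5)–N(5,6)≠ S(4,5)–N(5,4)≠ N(4,6)–N(5,6)= N(4,6)–N(5,7)=  → 6/12 unlike.
Row 5: N(5,6)–N(5,7)=  → 0/1 unlike.
Total adjacent occupied pairs: 43; unlike-type pairs: 21.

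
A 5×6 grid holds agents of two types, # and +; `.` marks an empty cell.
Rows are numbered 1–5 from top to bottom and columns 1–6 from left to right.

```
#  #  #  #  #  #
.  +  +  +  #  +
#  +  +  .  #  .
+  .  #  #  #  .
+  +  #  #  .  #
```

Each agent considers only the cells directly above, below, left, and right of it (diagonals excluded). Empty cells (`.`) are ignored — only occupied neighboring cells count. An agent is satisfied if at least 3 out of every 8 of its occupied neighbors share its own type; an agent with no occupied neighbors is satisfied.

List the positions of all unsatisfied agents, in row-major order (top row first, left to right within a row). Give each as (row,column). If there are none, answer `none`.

(2,4), (2,6), (3,1)

Row 1: (1,1)# 1/1 ok · (1,2)# 2/3 ok · (1,3)# 2/3 ok · (1,4)# 2/3 ok · (1,5)# 3/3 ok · (1,6)# 1/2 ok
Row 2: (2,2)+ 2/3 ok · (2,3)+ 3/4 ok · (2,4)+ 1/3 unhappy · (2,5)# 2/4 ok · (2,6)+ 0/2 unhappy
Row 3: (3,1)# 0/2 unhappy · (3,2)+ 2/3 ok · (3,3)+ 2/3 ok · (3,5)# 2/2 ok
Row 4: (4,1)+ 1/2 ok · (4,3)# 2/3 ok · (4,4)# 3/3 ok · (4,5)# 2/2 ok
Row 5: (5,1)+ 2/2 ok · (5,2)+ 1/2 ok · (5,3)# 2/3 ok · (5,4)# 2/2 ok · (5,6)# 0/0 ok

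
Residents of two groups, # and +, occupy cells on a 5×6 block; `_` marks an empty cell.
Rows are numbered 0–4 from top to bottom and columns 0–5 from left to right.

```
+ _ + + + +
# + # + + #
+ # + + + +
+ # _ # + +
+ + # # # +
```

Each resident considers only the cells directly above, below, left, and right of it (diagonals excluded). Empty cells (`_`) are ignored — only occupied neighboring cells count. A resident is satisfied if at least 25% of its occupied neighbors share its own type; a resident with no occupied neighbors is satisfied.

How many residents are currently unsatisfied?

Row 0: (0,0)+ 0/1 ✗ · (0,2)+ 1/2 ✓ · (0,3)+ 3/3 ✓ · (0,4)+ 3/3 ✓ · (0,5)+ 1/2 ✓
Row 1: (1,0)# 0/3 ✗ · (1,1)+ 0/3 ✗ · (1,2)# 0/4 ✗ · (1,3)+ 3/4 ✓ · (1,4)+ 3/4 ✓ · (1,5)# 0/3 ✗
Row 2: (2,0)+ 1/3 ✓ · (2,1)# 1/4 ✓ · (2,2)+ 1/3 ✓ · (2,3)+ 3/4 ✓ · (2,4)+ 4/4 ✓ · (2,5)+ 2/3 ✓
Row 3: (3,0)+ 2/3 ✓ · (3,1)# 1/3 ✓ · (3,3)# 1/3 ✓ · (3,4)+ 2/4 ✓ · (3,5)+ 3/3 ✓
Row 4: (4,0)+ 2/2 ✓ · (4,1)+ 1/3 ✓ · (4,2)# 1/2 ✓ · (4,3)# 3/3 ✓ · (4,4)# 1/3 ✓ · (4,5)+ 1/2 ✓
Unsatisfied: (0,0), (1,0), (1,1), (1,2), (1,5) — 5 in total.

5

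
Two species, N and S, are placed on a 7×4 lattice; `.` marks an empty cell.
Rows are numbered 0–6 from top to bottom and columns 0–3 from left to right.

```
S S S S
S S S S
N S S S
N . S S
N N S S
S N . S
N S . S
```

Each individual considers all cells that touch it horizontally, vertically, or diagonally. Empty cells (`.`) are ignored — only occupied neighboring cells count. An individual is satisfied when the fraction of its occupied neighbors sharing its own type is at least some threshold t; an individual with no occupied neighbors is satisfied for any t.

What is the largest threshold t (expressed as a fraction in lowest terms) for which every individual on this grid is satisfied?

Row 0: (0,0)S 3/3 · (0,1)S 5/5 · (0,2)S 5/5 · (0,3)S 3/3
Row 1: (1,0)S 4/5 · (1,1)S 7/8 · (1,2)S 8/8 · (1,3)S 5/5
Row 2: (2,0)N 1/4 · (2,1)S 5/7 · (2,2)S 7/7 · (2,3)S 5/5
Row 3: (3,0)N 3/4 · (3,2)S 6/7 · (3,3)S 5/5
Row 4: (4,0)N 3/4 · (4,1)N 3/6 · (4,2)S 4/6 · (4,3)S 4/4
Row 5: (5,0)S 1/5 · (5,1)N 3/6 · (5,3)S 3/3
Row 6: (6,0)N 1/3 · (6,1)S 1/3 · (6,3)S 1/1
The smallest same-type fraction is 1/5 at (5,0), which reduces to 1/5. Any threshold above that leaves this individual unsatisfied.

1/5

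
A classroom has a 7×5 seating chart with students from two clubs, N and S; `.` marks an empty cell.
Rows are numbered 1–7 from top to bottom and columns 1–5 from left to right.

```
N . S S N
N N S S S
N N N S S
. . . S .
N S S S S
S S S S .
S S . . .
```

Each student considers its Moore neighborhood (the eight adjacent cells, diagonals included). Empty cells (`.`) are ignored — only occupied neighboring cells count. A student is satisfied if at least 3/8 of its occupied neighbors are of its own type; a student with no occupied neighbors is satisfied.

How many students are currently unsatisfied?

3

(1,1)N 2/2 ✓
(1,3)S 3/4 ✓
(1,4)S 4/5 ✓
(1,5)N 0/3 ✗
(2,1)N 4/4 ✓
(2,2)N 5/7 ✓
(2,3)S 4/7 ✓
(2,4)S 6/8 ✓
(2,5)S 4/5 ✓
(3,1)N 3/3 ✓
(3,2)N 4/5 ✓
(3,3)N 2/6 ✗
(3,4)S 5/6 ✓
(3,5)S 4/4 ✓
(4,4)S 5/6 ✓
(5,1)N 0/3 ✗
(5,2)S 4/5 ✓
(5,3)S 6/6 ✓
(5,4)S 5/5 ✓
(5,5)S 3/3 ✓
(6,1)S 4/5 ✓
(6,2)S 6/7 ✓
(6,3)S 6/6 ✓
(6,4)S 4/4 ✓
(7,1)S 3/3 ✓
(7,2)S 4/4 ✓
Unsatisfied: (1,5), (3,3), (5,1) — 3 in total.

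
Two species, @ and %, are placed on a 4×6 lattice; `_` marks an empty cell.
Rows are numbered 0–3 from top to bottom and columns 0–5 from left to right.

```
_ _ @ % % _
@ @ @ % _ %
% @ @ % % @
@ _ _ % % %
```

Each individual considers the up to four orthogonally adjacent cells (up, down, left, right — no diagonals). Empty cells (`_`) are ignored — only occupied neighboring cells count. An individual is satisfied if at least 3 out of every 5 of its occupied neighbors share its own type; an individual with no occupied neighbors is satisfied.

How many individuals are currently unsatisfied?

Row 0: (0,2)@ 1/2 unhappy · (0,3)% 2/3 ok · (0,4)% 1/1 ok
Row 1: (1,0)@ 1/2 unhappy · (1,1)@ 3/3 ok · (1,2)@ 3/4 ok · (1,3)% 2/3 ok · (1,5)% 0/1 unhappy
Row 2: (2,0)% 0/3 unhappy · (2,1)@ 2/3 ok · (2,2)@ 2/3 ok · (2,3)% 3/4 ok · (2,4)% 2/3 ok · (2,5)@ 0/3 unhappy
Row 3: (3,0)@ 0/1 unhappy · (3,3)% 2/2 ok · (3,4)% 3/3 ok · (3,5)% 1/2 unhappy
Unsatisfied: (0,2), (1,0), (1,5), (2,0), (2,5), (3,0), (3,5) — 7 in total.

7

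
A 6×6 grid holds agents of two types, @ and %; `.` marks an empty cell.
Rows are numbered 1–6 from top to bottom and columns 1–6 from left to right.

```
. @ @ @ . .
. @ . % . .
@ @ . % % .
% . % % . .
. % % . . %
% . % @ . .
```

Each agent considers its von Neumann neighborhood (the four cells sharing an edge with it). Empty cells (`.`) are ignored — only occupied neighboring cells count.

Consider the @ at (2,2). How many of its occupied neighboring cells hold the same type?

2

Occupied neighbors of (2,2): (1,2)=@, (3,2)=@.
Same type (@): 2 of 2.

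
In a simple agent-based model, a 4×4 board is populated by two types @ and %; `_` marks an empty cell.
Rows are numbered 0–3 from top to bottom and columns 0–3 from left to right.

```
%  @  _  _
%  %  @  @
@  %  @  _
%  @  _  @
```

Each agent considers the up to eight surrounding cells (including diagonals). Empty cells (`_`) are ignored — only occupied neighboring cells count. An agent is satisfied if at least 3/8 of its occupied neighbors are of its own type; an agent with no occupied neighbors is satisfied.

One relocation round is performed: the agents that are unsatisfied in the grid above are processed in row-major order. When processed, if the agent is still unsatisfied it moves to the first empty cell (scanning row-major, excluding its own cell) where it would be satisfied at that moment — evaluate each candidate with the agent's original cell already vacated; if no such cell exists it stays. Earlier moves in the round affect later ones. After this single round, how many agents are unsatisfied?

1

Initially unsatisfied (in order): (0,1), (2,0), (3,0).
  (0,1) → (0,2).
  (2,0) → (0,1).
  (3,0): now satisfied by earlier moves; stays.
Resulting grid:
% @ @ _
% % @ @
_ % @ _
% @ _ @
Unsatisfied now: (3,1).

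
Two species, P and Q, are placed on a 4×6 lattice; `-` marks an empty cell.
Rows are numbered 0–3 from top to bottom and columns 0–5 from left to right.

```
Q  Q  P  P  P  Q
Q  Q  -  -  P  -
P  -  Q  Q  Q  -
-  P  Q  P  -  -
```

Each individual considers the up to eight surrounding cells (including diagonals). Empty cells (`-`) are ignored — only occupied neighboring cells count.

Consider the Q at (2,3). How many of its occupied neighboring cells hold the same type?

Occupied neighbors of (2,3): (1,4)=P, (2,2)=Q, (2,4)=Q, (3,2)=Q, (3,3)=P.
Same type (Q): 3 of 5.

3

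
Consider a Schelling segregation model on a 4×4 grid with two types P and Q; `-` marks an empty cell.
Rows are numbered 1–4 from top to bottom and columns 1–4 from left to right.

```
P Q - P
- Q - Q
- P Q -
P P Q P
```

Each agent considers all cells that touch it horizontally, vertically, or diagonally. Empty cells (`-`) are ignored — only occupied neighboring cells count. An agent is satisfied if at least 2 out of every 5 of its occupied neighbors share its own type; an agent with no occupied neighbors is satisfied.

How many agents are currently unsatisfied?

(1,1)P 0/2 ✗
(1,2)Q 1/2 ✓
(1,4)P 0/1 ✗
(2,2)Q 2/4 ✓
(2,4)Q 1/2 ✓
(3,2)P 2/5 ✓
(3,3)Q 3/6 ✓
(4,1)P 2/2 ✓
(4,2)P 2/4 ✓
(4,3)Q 1/4 ✗
(4,4)P 0/2 ✗
Unsatisfied: (1,1), (1,4), (4,3), (4,4) — 4 in total.

4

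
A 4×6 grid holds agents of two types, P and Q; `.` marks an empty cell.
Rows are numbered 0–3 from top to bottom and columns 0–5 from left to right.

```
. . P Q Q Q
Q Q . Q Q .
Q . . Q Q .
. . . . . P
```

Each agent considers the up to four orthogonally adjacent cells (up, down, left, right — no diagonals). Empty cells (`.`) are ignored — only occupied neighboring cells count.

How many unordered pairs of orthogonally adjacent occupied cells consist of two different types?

Scan each occupied cell's neighbors to the right and below so each pair is counted once.
Row 0: P(0,2)–Q(0,3)≠ Q(0,3)–Q(0,4)= Q(0,3)–Q(1,3)= Q(0,4)–Q(0,5)= Q(0,4)–Q(1,4)=  → 1/5 unlike.
Row 1: Q(1,0)–Q(1,1)= Q(1,0)–Q(2,0)= Q(1,3)–Q(1,4)= Q(1,3)–Q(2,3)= Q(1,4)–Q(2,4)=  → 0/5 unlike.
Row 2: Q(2,3)–Q(2,4)=  → 0/1 unlike.
Total adjacent occupied pairs: 11; unlike-type pairs: 1.

1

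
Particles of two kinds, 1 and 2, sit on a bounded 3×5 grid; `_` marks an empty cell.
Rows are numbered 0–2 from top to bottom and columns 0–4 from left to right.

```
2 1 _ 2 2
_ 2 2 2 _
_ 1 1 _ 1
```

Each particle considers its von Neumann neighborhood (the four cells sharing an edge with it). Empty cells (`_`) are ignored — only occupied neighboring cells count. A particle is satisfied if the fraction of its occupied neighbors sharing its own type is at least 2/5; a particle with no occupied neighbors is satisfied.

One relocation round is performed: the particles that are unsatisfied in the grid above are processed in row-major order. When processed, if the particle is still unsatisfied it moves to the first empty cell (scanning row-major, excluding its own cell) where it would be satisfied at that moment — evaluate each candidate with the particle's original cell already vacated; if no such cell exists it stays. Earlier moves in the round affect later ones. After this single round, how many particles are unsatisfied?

Initially unsatisfied (in order): (0,0), (0,1), (1,1).
  (0,0) → (0,2).
  (0,1) → (0,0).
  (1,1): now satisfied by earlier moves; stays.
Resulting grid:
1 _ 2 2 2
_ 2 2 2 _
_ 1 1 _ 1
All satisfied now.

0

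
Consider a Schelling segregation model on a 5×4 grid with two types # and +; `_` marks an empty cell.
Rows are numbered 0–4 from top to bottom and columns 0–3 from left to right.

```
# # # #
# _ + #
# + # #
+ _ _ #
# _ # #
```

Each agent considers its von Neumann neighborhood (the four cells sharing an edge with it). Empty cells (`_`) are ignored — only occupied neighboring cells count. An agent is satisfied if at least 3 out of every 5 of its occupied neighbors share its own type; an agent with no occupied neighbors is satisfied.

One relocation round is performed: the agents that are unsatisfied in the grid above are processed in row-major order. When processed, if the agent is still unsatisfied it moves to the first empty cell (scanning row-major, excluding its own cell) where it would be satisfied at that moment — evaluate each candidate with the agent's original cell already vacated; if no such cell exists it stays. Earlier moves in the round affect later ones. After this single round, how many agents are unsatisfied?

Initially unsatisfied (in order): (1,2), (2,0), (2,1), (2,2), (3,0), (4,0).
  (1,2) → (3,1).
  (2,0) → (1,1).
  (2,1): no empty cell satisfies it; stays.
  (2,2) → (1,2).
  (3,0): no empty cell satisfies it; stays.
  (4,0) → (2,2).
Resulting grid:
# # # #
# # # #
_ + # #
+ + _ #
_ _ # #
Unsatisfied now: (2,1).

1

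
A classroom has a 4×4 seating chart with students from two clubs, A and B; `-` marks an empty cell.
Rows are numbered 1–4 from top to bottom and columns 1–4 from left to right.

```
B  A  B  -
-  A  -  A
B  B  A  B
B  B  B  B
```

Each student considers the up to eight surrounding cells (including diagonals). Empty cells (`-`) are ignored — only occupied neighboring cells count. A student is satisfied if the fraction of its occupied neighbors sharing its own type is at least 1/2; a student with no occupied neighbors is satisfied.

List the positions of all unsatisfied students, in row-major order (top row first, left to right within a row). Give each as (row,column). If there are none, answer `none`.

(1,1), (1,2), (1,3), (2,2), (2,4), (3,3)

(1,1)B 0/2 not
(1,2)A 1/3 not
(1,3)B 0/3 not
(2,2)A 2/6 not
(2,4)A 1/3 not
(3,1)B 3/4 satisfied
(3,2)B 4/6 satisfied
(3,3)A 2/7 not
(3,4)B 2/4 satisfied
(4,1)B 3/3 satisfied
(4,2)B 4/5 satisfied
(4,3)B 4/5 satisfied
(4,4)B 2/3 satisfied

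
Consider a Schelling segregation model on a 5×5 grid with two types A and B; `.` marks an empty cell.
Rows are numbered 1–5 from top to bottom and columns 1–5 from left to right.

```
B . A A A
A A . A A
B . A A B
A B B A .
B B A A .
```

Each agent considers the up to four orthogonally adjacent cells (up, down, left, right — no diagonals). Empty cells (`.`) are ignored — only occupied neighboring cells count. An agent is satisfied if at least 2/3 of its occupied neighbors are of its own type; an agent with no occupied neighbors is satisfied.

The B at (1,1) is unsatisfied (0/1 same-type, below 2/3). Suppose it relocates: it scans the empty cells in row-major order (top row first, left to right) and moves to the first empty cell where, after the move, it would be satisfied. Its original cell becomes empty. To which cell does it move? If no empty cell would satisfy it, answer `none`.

Vacating (1,1). Empty cells in order:
  (1,2): 0/2 same-type → still unsatisfied.
  (2,3): 0/4 same-type → still unsatisfied.
  (3,2): 2/4 same-type → still unsatisfied.
  (4,5): 1/2 same-type → still unsatisfied.
  (5,5): 0/1 same-type → still unsatisfied.

none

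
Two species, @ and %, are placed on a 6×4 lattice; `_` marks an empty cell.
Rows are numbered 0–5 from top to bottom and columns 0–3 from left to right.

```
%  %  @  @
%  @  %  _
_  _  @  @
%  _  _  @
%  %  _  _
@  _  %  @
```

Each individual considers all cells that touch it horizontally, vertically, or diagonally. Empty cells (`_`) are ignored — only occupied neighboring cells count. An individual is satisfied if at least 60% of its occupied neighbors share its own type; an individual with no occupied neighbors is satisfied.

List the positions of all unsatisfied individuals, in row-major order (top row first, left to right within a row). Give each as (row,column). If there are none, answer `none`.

(0,2), (0,3), (1,1), (1,2), (5,0), (5,2), (5,3)

(0,0)% 2/3 ✓
(0,1)% 3/5 ✓
(0,2)@ 2/4 ✗
(0,3)@ 1/2 ✗
(1,0)% 2/3 ✓
(1,1)@ 2/6 ✗
(1,2)% 1/6 ✗
(2,2)@ 3/4 ✓
(2,3)@ 2/3 ✓
(3,0)% 2/2 ✓
(3,3)@ 2/2 ✓
(4,0)% 2/3 ✓
(4,1)% 3/4 ✓
(5,0)@ 0/2 ✗
(5,2)% 1/2 ✗
(5,3)@ 0/1 ✗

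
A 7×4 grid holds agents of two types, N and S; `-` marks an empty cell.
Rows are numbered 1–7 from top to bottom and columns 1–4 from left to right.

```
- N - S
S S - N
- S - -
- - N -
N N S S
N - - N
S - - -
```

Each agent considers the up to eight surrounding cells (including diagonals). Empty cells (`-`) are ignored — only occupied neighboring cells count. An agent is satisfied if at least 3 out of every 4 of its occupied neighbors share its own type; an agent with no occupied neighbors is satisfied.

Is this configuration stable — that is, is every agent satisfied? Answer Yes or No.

No

Row 1: (1,2)N 0/2 unhappy · (1,4)S 0/1 unhappy
Row 2: (2,1)S 2/3 unhappy · (2,2)S 2/3 unhappy · (2,4)N 0/1 unhappy
Row 3: (3,2)S 2/3 unhappy
Row 4: (4,3)N 1/4 unhappy
Row 5: (5,1)N 2/2 ok · (5,2)N 3/4 ok · (5,3)S 1/4 unhappy · (5,4)S 1/3 unhappy
Row 6: (6,1)N 2/3 unhappy · (6,4)N 0/2 unhappy
Row 7: (7,1)S 0/1 unhappy
For instance (1,2) has only 0/2 same-type neighbors, below 3/4.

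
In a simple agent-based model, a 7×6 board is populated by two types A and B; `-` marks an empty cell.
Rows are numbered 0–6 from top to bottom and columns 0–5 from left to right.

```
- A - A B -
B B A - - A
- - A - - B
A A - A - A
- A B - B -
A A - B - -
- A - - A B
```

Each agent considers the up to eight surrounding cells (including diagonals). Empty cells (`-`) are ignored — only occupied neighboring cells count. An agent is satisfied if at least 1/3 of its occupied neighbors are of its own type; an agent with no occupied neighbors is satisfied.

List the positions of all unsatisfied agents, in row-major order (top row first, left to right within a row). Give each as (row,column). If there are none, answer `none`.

(0,4), (1,1), (1,5), (2,5), (3,5), (4,2), (6,4), (6,5)

(0,1)A 1/3 satisfied
(0,3)A 1/2 satisfied
(0,4)B 0/2 not
(1,0)B 1/2 satisfied
(1,1)B 1/4 not
(1,2)A 3/4 satisfied
(1,5)A 0/2 not
(2,2)A 3/4 satisfied
(2,5)B 0/2 not
(3,0)A 2/2 satisfied
(3,1)A 3/4 satisfied
(3,3)A 1/3 satisfied
(3,5)A 0/2 not
(4,1)A 4/5 satisfied
(4,2)B 1/5 not
(4,4)B 1/3 satisfied
(5,0)A 3/3 satisfied
(5,1)A 3/4 satisfied
(5,3)B 2/3 satisfied
(6,1)A 2/2 satisfied
(6,4)A 0/2 not
(6,5)B 0/1 not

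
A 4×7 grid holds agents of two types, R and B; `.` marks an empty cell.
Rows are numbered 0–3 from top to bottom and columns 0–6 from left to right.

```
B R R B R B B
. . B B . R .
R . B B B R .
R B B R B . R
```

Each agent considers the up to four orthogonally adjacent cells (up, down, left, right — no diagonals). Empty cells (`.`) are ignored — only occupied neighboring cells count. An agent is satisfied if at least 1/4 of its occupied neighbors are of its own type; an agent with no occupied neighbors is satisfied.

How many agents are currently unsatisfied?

3

(0,0)B 0/1 ✗
(0,1)R 1/2 ✓
(0,2)R 1/3 ✓
(0,3)B 1/3 ✓
(0,4)R 0/2 ✗
(0,5)B 1/3 ✓
(0,6)B 1/1 ✓
(1,2)B 2/3 ✓
(1,3)B 3/3 ✓
(1,5)R 1/2 ✓
(2,0)R 1/1 ✓
(2,2)B 3/3 ✓
(2,3)B 3/4 ✓
(2,4)B 2/3 ✓
(2,5)R 1/2 ✓
(3,0)R 1/2 ✓
(3,1)B 1/2 ✓
(3,2)B 2/3 ✓
(3,3)R 0/3 ✗
(3,4)B 1/2 ✓
(3,6)R 0/0 ✓
Unsatisfied: (0,0), (0,4), (3,3) — 3 in total.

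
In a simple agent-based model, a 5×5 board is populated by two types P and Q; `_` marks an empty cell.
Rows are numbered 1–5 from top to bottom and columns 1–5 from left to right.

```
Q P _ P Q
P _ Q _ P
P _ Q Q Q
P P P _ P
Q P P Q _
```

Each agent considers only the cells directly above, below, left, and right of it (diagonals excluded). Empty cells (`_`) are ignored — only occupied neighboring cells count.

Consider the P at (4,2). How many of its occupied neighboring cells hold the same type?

Occupied neighbors of (4,2): (5,2)=P, (4,1)=P, (4,3)=P.
Same type (P): 3 of 3.

3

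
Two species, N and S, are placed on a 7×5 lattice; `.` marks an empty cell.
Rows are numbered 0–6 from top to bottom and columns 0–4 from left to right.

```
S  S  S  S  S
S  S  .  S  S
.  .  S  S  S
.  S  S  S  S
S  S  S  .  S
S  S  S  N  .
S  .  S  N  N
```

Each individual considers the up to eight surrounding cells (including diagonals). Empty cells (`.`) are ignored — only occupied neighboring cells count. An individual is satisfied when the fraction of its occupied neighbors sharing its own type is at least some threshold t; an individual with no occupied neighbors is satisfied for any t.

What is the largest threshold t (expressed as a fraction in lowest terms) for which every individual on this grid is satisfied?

1/3

Row 0: (0,0)S 3/3 · (0,1)S 4/4 · (0,2)S 4/4 · (0,3)S 4/4 · (0,4)S 3/3
Row 1: (1,0)S 3/3 · (1,1)S 5/5 · (1,3)S 7/7 · (1,4)S 5/5
Row 2: (2,2)S 6/6 · (2,3)S 7/7 · (2,4)S 5/5
Row 3: (3,1)S 5/5 · (3,2)S 6/6 · (3,3)S 7/7 · (3,4)S 4/4
Row 4: (4,0)S 4/4 · (4,1)S 7/7 · (4,2)S 6/7 · (4,4)S 2/3
Row 5: (5,0)S 4/4 · (5,1)S 7/7 · (5,2)S 4/6 · (5,3)N 2/6
Row 6: (6,0)S 2/2 · (6,2)S 2/4 · (6,3)N 2/4 · (6,4)N 2/2
The smallest same-type fraction is 2/6 at (5,3), which reduces to 1/3. Any threshold above that leaves this individual unsatisfied.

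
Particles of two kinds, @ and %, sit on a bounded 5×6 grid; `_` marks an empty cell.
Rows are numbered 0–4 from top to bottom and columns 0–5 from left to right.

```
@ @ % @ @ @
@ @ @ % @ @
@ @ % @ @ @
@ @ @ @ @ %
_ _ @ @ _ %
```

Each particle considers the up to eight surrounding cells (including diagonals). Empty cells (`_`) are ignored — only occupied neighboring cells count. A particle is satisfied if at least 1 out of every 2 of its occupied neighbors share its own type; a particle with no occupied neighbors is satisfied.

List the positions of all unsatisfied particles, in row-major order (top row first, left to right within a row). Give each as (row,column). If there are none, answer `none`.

(0,2), (1,3), (2,2), (3,5)

(0,0)@ 3/3 ✓
(0,1)@ 4/5 ✓
(0,2)% 1/5 ✗
(0,3)@ 3/5 ✓
(0,4)@ 4/5 ✓
(0,5)@ 3/3 ✓
(1,0)@ 5/5 ✓
(1,1)@ 6/8 ✓
(1,2)@ 5/8 ✓
(1,3)% 2/8 ✗
(1,4)@ 7/8 ✓
(1,5)@ 5/5 ✓
(2,0)@ 5/5 ✓
(2,1)@ 7/8 ✓
(2,2)% 1/8 ✗
(2,3)@ 6/8 ✓
(2,4)@ 6/8 ✓
(2,5)@ 4/5 ✓
(3,0)@ 3/3 ✓
(3,1)@ 5/6 ✓
(3,2)@ 6/7 ✓
(3,3)@ 6/7 ✓
(3,4)@ 5/7 ✓
(3,5)% 1/4 ✗
(4,2)@ 4/4 ✓
(4,3)@ 4/4 ✓
(4,5)% 1/2 ✓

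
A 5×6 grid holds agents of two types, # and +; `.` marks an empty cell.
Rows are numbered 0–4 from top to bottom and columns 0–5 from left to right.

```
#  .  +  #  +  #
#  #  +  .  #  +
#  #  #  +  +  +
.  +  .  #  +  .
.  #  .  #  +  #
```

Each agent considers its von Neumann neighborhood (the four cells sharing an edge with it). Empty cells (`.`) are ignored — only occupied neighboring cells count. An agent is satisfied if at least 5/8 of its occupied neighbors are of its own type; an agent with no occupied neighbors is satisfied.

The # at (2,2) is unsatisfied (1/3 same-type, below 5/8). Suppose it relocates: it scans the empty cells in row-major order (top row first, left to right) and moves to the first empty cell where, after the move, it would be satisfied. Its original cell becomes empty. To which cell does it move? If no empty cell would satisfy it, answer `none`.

(0,1)

Vacating (2,2). Empty cells in order:
  (0,1): 2/3 same-type → satisfied — stop here.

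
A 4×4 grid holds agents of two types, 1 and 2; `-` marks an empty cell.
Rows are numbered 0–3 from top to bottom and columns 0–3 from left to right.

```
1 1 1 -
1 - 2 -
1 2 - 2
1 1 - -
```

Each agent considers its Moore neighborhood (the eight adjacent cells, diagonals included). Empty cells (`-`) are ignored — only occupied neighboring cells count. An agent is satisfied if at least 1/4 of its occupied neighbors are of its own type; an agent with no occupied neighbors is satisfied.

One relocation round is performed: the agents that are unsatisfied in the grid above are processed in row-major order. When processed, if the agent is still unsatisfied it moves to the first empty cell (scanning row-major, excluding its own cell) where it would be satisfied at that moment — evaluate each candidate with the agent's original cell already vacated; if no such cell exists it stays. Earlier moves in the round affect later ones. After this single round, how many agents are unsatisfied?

0

Initially unsatisfied (in order): (2,1).
  (2,1) → (0,3).
Resulting grid:
1 1 1 2
1 - 2 -
1 - - 2
1 1 - -
All satisfied now.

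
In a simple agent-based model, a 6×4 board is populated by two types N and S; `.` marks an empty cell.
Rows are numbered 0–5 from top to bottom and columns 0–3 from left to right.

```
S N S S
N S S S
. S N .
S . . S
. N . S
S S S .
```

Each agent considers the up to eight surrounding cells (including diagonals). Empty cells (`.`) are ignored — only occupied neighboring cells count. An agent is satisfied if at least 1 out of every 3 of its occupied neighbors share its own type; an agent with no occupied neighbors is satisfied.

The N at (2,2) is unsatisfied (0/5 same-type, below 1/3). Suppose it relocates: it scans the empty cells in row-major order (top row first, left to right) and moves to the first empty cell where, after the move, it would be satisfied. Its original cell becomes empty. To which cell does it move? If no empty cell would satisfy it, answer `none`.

(3,1)

Vacating (2,2). Empty cells in order:
  (2,0): 1/4 same-type → still unsatisfied.
  (2,3): 0/3 same-type → still unsatisfied.
  (3,1): 1/3 same-type → satisfied — stop here.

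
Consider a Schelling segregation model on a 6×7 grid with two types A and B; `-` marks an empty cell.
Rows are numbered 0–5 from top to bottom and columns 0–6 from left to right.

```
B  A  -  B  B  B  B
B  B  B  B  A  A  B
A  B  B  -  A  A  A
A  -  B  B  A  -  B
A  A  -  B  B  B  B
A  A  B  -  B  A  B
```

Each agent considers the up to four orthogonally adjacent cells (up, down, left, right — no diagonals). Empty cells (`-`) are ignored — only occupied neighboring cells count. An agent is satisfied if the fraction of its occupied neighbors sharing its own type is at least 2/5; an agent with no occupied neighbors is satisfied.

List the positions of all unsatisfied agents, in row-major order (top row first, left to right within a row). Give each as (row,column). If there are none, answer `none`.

(0,0)B 1/2 ok
(0,1)A 0/2 unhappy
(0,3)B 2/2 ok
(0,4)B 2/3 ok
(0,5)B 2/3 ok
(0,6)B 2/2 ok
(1,0)B 2/3 ok
(1,1)B 3/4 ok
(1,2)B 3/3 ok
(1,3)B 2/3 ok
(1,4)A 2/4 ok
(1,5)A 2/4 ok
(1,6)B 1/3 unhappy
(2,0)A 1/3 unhappy
(2,1)B 2/3 ok
(2,2)B 3/3 ok
(2,4)A 3/3 ok
(2,5)A 3/3 ok
(2,6)A 1/3 unhappy
(3,0)A 2/2 ok
(3,2)B 2/2 ok
(3,3)B 2/3 ok
(3,4)A 1/3 unhappy
(3,6)B 1/2 ok
(4,0)A 3/3 ok
(4,1)A 2/2 ok
(4,3)B 2/2 ok
(4,4)B 3/4 ok
(4,5)B 2/3 ok
(4,6)B 3/3 ok
(5,0)A 2/2 ok
(5,1)A 2/3 ok
(5,2)B 0/1 unhappy
(5,4)B 1/2 ok
(5,5)A 0/3 unhappy
(5,6)B 1/2 ok

(0,1), (1,6), (2,0), (2,6), (3,4), (5,2), (5,5)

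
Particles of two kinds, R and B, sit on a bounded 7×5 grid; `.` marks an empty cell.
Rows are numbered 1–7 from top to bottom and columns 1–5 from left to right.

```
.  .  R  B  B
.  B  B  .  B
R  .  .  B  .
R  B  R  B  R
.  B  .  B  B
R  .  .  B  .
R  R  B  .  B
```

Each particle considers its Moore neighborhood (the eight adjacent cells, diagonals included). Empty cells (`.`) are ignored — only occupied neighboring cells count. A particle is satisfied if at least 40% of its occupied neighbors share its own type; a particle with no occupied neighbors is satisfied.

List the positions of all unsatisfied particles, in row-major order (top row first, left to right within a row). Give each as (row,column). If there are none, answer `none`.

Row 1: (1,3)R 0/3 unhappy · (1,4)B 3/4 ok · (1,5)B 2/2 ok
Row 2: (2,2)B 1/3 unhappy · (2,3)B 3/4 ok · (2,5)B 3/3 ok
Row 3: (3,1)R 1/3 unhappy · (3,4)B 3/5 ok
Row 4: (4,1)R 1/3 unhappy · (4,2)B 1/4 unhappy · (4,3)R 0/5 unhappy · (4,4)B 3/5 ok · (4,5)R 0/4 unhappy
Row 5: (5,2)B 1/4 unhappy · (5,4)B 3/5 ok · (5,5)B 3/4 ok
Row 6: (6,1)R 2/3 ok · (6,4)B 4/4 ok
Row 7: (7,1)R 2/2 ok · (7,2)R 2/3 ok · (7,3)B 1/2 ok · (7,5)B 1/1 ok

(1,3), (2,2), (3,1), (4,1), (4,2), (4,3), (4,5), (5,2)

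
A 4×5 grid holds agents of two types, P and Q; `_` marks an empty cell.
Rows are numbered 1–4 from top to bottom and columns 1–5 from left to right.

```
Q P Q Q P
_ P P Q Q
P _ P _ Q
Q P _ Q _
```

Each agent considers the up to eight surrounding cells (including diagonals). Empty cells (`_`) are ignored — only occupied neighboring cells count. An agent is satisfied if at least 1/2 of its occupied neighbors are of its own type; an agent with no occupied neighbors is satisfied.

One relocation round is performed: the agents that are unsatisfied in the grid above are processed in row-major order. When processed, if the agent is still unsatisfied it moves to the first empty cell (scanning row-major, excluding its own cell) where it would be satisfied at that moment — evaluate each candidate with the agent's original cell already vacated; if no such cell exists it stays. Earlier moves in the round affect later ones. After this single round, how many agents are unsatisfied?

1

Initially unsatisfied (in order): (1,1), (1,3), (1,5), (4,1).
  (1,1) → (3,4).
  (1,3) → (4,3).
  (1,5) → (1,1).
  (4,1) → (1,5).
Resulting grid:
P P _ Q Q
_ P P Q Q
P _ P Q Q
_ P Q Q _
Unsatisfied now: (3,3).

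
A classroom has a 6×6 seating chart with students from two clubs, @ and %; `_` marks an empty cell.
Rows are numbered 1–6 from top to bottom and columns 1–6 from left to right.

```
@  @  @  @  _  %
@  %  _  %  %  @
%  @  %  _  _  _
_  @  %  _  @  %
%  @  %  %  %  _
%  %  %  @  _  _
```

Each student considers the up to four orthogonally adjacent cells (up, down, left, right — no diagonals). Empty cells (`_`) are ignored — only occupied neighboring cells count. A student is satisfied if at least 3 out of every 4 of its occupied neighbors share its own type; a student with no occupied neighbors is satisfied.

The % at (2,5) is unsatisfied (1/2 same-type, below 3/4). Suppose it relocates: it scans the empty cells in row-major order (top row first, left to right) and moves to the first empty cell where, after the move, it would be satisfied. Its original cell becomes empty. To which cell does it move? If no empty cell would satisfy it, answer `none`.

Vacating (2,5). Empty cells in order:
  (1,5): 1/2 same-type → still unsatisfied.
  (2,3): 3/4 same-type → satisfied — stop here.

(2,3)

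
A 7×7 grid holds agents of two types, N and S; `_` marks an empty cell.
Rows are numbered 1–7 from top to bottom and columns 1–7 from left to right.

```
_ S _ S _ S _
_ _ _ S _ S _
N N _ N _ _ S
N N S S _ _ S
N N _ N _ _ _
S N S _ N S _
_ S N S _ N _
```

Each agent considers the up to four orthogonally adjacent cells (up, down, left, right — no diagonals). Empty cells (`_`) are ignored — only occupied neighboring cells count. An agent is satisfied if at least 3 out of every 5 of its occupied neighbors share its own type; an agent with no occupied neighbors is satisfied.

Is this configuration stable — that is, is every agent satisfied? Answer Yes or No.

No

Row 1: (1,2)S 0/0 ok · (1,4)S 1/1 ok · (1,6)S 1/1 ok
Row 2: (2,4)S 1/2 unhappy · (2,6)S 1/1 ok
Row 3: (3,1)N 2/2 ok · (3,2)N 2/2 ok · (3,4)N 0/2 unhappy · (3,7)S 1/1 ok
Row 4: (4,1)N 3/3 ok · (4,2)N 3/4 ok · (4,3)S 1/2 unhappy · (4,4)S 1/3 unhappy · (4,7)S 1/1 ok
Row 5: (5,1)N 2/3 ok · (5,2)N 3/3 ok · (5,4)N 0/1 unhappy
Row 6: (6,1)S 0/2 unhappy · (6,2)N 1/4 unhappy · (6,3)S 0/2 unhappy · (6,5)N 0/1 unhappy · (6,6)S 0/2 unhappy
Row 7: (7,2)S 0/2 unhappy · (7,3)N 0/3 unhappy · (7,4)S 0/1 unhappy · (7,6)N 0/1 unhappy
For instance (2,4) has only 1/2 same-type neighbors, below 3/5.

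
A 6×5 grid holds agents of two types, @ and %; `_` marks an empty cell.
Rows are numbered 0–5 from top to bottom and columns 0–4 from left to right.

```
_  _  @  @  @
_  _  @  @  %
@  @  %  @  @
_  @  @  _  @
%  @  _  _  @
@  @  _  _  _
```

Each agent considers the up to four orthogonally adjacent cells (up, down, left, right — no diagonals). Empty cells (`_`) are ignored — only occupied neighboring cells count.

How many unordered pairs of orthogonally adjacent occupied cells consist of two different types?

Scan each occupied cell's neighbors to the right and below so each pair is counted once.
Row 0: @(0,2)–@(0,3)= @(0,2)–@(1,2)= @(0,3)–@(0,4)= @(0,3)–@(1,3)= @(0,4)–%(1,4)≠  → 1/5 unlike.
Row 1: @(1,2)–@(1,3)= @(1,2)–%(2,2)≠ @(1,3)–%(1,4)≠ @(1,3)–@(2,3)= %(1,4)–@(2,4)≠  → 3/5 unlike.
Row 2: @(2,0)–@(2,1)= @(2,1)–%(2,2)≠ @(2,1)–@(3,1)= %(2,2)–@(2,3)≠ %(2,2)–@(3,2)≠ @(2,3)–@(2,4)= @(2,4)–@(3,4)=  → 3/7 unlike.
Row 3: @(3,1)–@(3,2)= @(3,1)–@(4,1)= @(3,4)–@(4,4)=  → 0/3 unlike.
Row 4: %(4,0)–@(4,1)≠ %(4,0)–@(5,0)≠ @(4,1)–@(5,1)=  → 2/3 unlike.
Row 5: @(5,0)–@(5,1)=  → 0/1 unlike.
Total adjacent occupied pairs: 24; unlike-type pairs: 9.

9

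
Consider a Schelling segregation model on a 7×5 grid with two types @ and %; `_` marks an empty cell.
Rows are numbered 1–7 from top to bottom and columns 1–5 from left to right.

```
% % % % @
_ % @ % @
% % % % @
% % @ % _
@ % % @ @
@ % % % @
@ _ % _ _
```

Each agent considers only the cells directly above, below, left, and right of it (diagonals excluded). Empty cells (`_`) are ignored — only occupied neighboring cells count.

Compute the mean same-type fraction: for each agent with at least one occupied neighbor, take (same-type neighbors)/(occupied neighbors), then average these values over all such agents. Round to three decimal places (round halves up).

0.639

Row 1: (1,1)% 1/1 · (1,2)% 3/3 · (1,3)% 2/3 · (1,4)% 2/3 · (1,5)@ 1/2
Row 2: (2,2)% 2/3 · (2,3)@ 0/4 · (2,4)% 2/4 · (2,5)@ 2/3
Row 3: (3,1)% 2/2 · (3,2)% 4/4 · (3,3)% 2/4 · (3,4)% 3/4 · (3,5)@ 1/2
Row 4: (4,1)% 2/3 · (4,2)% 3/4 · (4,3)@ 0/4 · (4,4)% 1/3
Row 5: (5,1)@ 1/3 · (5,2)% 3/4 · (5,3)% 2/4 · (5,4)@ 1/4 · (5,5)@ 2/2
Row 6: (6,1)@ 2/3 · (6,2)% 2/3 · (6,3)% 4/4 · (6,4)% 1/3 · (6,5)@ 1/2
Row 7: (7,1)@ 1/1 · (7,3)% 1/1
Sum over 30 agents: 1/1 + 3/3 + 2/3 + 2/3 + 1/2 + 2/3 + 0/4 + 2/4 + 2/3 + 2/2 + 4/4 + 2/4 + 3/4 + 1/2 + 2/3 + 3/4 + 0/4 + 1/3 + 1/3 + 3/4 + 2/4 + 1/4 + 2/2 + 2/3 + 2/3 + 4/4 + 1/3 + 1/2 + 1/1 + 1/1 = 115/6; mean = 115/6 ÷ 30 = 23/36 = 0.638888… → 0.639.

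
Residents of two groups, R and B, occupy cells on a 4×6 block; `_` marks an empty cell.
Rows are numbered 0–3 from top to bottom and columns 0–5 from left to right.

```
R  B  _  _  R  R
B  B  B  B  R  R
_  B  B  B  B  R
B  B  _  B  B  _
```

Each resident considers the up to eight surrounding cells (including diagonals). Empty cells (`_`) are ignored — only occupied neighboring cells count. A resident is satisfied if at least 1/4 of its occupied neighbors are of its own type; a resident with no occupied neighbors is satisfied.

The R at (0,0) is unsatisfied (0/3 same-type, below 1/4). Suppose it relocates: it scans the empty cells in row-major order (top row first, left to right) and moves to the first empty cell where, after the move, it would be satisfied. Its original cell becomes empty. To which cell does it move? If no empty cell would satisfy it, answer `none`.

Vacating (0,0). Empty cells in order:
  (0,2): 0/4 same-type → still unsatisfied.
  (0,3): 2/4 same-type → satisfied — stop here.

(0,3)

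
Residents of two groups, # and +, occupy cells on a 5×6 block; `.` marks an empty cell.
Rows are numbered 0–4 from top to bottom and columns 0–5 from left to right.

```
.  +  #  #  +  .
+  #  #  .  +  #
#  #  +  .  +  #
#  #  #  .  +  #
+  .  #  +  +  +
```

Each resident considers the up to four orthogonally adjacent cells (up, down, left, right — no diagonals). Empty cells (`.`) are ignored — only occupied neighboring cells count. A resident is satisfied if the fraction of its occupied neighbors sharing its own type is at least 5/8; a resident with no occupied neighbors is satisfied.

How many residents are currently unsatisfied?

12

Row 0: (0,1)+ 0/2 not · (0,2)# 2/3 satisfied · (0,3)# 1/2 not · (0,4)+ 1/2 not
Row 1: (1,0)+ 0/2 not · (1,1)# 2/4 not · (1,2)# 2/3 satisfied · (1,4)+ 2/3 satisfied · (1,5)# 1/2 not
Row 2: (2,0)# 2/3 satisfied · (2,1)# 3/4 satisfied · (2,2)+ 0/3 not · (2,4)+ 2/3 satisfied · (2,5)# 2/3 satisfied
Row 3: (3,0)# 2/3 satisfied · (3,1)# 3/3 satisfied · (3,2)# 2/3 satisfied · (3,4)+ 2/3 satisfied · (3,5)# 1/3 not
Row 4: (4,0)+ 0/1 not · (4,2)# 1/2 not · (4,3)+ 1/2 not · (4,4)+ 3/3 satisfied · (4,5)+ 1/2 not
Unsatisfied: (0,1), (0,3), (0,4), (1,0), (1,1), (1,5), (2,2), (3,5), (4,0), (4,2), (4,3), (4,5) — 12 in total.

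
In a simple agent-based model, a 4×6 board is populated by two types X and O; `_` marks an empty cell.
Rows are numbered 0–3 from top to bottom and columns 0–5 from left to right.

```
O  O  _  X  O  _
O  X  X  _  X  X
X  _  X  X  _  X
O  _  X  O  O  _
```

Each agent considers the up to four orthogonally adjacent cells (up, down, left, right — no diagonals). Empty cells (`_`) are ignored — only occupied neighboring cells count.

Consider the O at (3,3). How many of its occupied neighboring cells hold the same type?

Occupied neighbors of (3,3): (2,3)=X, (3,2)=X, (3,4)=O.
Same type (O): 1 of 3.

1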